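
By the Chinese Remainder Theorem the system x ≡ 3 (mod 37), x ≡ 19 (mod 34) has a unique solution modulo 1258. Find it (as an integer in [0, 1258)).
The moduli 37, 34 are pairwise coprime, so by the CRT there is a unique solution mod 37·34 = 1258.
Solve by successive substitution. Start with x ≡ 3 (mod 37).
  Combine with x ≡ 19 (mod 34): write x = 3 + 37·t and require 3 + 37·t ≡ 19 (mod 34), i.e. 37·t ≡ 19 − 3 ≡ 16 (mod 34). Since 37^(−1) ≡ 23 (mod 34) (37 ≡ 3 (mod 34)), t ≡ 23·16 ≡ 28 (mod 34). So x ≡ 3 + 37·28 = 1039 (mod 1258).
Unique solution in [0, 1258): x = 1039.

Final answer: x ≡ 1039 (mod 1258); the representative in [0, 1258) is 1039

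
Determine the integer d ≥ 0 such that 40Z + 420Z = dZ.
In the PID Z, (a, b) is generated by gcd(a, b). Compute gcd(420, 40) with the extended Euclidean algorithm, tracking rows (r, s, t) with s·420 + t·40 = r:
  row A: (420, 1, 0)   [1·420 + 0·40 = 420]
  row B: (40, 0, 1)   [0·420 + 1·40 = 40]
  420 = 10·40 + 20   → row C = row A − 10·row B = (20, 1, −10)   [check: 1·420 − 10·40 = 20]
  40 = 2·20 + 0   → remainder 0, stop. gcd = 20 (last nonzero row C).
So gcd(40, 420) = 20, with Bézout identity 1·420 − 10·40 = 20. Containment (⊇): the Bézout identity exhibits 20 as an element of (40, 420), giving (20) ⊆ (40, 420). Containment (⊆): since 20 | 40 and 20 | 420 (40 = 20·2, 420 = 20·21), every Z-linear combination of 40 and 420 is divisible by 20, so (40, 420) ⊆ (20). Therefore (40, 420) = (20), d = 20.

Final answer: (40, 420) = (20); d = 20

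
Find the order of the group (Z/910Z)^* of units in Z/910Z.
|(Z/910Z)^*| = 288

(Z/910Z)^* consists of the classes a with gcd(a, 910) = 1, so its order is φ(910). φ is multiplicative, with φ(p^e) = p^e − p^(e−1). Factorise 910 = 2 · 5 · 7 · 13. Then
  φ(910) = (2 − 1) · (5 − 1) · (7 − 1) · (13 − 1) = 1 · 4 · 6 · 12 = 288.
Thus |(Z/910Z)^*| = 288.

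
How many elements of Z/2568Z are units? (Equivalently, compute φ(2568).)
An element a ∈ Z/2568Z is a unit iff gcd(a, 2568) = 1, so the number of units is φ(2568). φ is multiplicative, with φ(p^e) = p^e − p^(e−1). Factorise 2568 = 2^3 · 3 · 107. Then
  φ(2568) = (2^3 − 2^2) · (3 − 1) · (107 − 1) = 4 · 2 · 106 = 848.

Final answer: Z/2568Z has φ(2568) = 848 units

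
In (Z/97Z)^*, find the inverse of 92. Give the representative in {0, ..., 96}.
Apply the extended Euclidean algorithm to (97, 92), tracking rows (r, s, t) with s·97 + t·92 = r. Each division r_prev = q·r_cur + r_new produces the new row as (previous row) − q·(current row):
  row A: (97, 1, 0)   [1·97 + 0·92 = 97]
  row B: (92, 0, 1)   [0·97 + 1·92 = 92]
  97 = 1·92 + 5   → row C = row A − 1·row B = (5, 1, −1)   [check: 1·97 − 1·92 = 5]
  92 = 18·5 + 2   → row D = row B − 18·row C = (2, −18, 19)   [check: −18·97 + 19·92 = 2]
  5 = 2·2 + 1   → row E = row C − 2·row D = (1, 37, −39)   [check: 37·97 − 39·92 = 1]
  2 = 2·1 + 0   → remainder 0, stop. gcd = 1 (last nonzero row E).
The gcd is 1, so 92 is invertible mod 97. The last nonzero row gives 37·97 − 39·92 = 1, so t = −39. So 92^(−1) ≡ −39 ≡ 58 (mod 97). Verify: 92 · 58 = 5336 ≡ 1 (mod 97). ✓

Final answer: 92^(−1) ≡ 58 (mod 97)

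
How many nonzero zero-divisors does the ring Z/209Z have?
Z/209Z has 28 nonzero zero-divisors

In Z/209Z each nonzero element is either a unit (gcd with 209 is 1) or a zero-divisor (gcd > 1). The number of units is φ(209): factorise 209 = 11 · 19, so φ(209) = (11 − 1) · (19 − 1) = 10 · 18 = 180. The nonzero elements number 209 − 1 = 208. Hence the nonzero zero-divisors number 208 − 180 = 28.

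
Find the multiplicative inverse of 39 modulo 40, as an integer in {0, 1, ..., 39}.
Apply the extended Euclidean algorithm to (40, 39), tracking rows (r, s, t) with s·40 + t·39 = r. Each division r_prev = q·r_cur + r_new produces the new row as (previous row) − q·(current row):
  row A: (40, 1, 0)   [1·40 + 0·39 = 40]
  row B: (39, 0, 1)   [0·40 + 1·39 = 39]
  40 = 1·39 + 1   → row C = row A − 1·row B = (1, 1, −1)   [check: 1·40 − 1·39 = 1]
  39 = 39·1 + 0   → remainder 0, stop. gcd = 1 (last nonzero row C).
The gcd is 1, so 39 is invertible mod 40. The last nonzero row gives 1·40 − 1·39 = 1, so t = −1. So 39^(−1) ≡ −1 ≡ 39 (mod 40). Verify: 39 · 39 = 1521 ≡ 1 (mod 40). ✓

Final answer: 39^(−1) ≡ 39 (mod 40)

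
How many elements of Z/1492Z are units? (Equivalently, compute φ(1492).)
An element a ∈ Z/1492Z is a unit iff gcd(a, 1492) = 1, so the number of units is φ(1492). φ is multiplicative, with φ(p^e) = p^e − p^(e−1). Factorise 1492 = 2^2 · 373. Then
  φ(1492) = (2^2 − 2^1) · (373 − 1) = 2 · 372 = 744.

Final answer: Z/1492Z has φ(1492) = 744 units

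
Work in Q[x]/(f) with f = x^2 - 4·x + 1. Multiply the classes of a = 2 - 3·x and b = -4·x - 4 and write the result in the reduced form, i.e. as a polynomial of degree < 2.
First multiply in Q[x] without reducing: a · b = 12·x^2 + 4·x - 8. Now divide by f(x) = x^2 - 4·x + 1, eliminating the leading term at each step:
  leading term 12·x^2: subtract (12)·f(x) = 12·x^2 - 48·x + 12, leaving 52·x - 20
The degree is now < 2, so this is the remainder. Hence a · b ≡ 52·x - 20 in Q[x]/(f).

Final answer: a · b ≡ 52·x - 20 (mod f(x))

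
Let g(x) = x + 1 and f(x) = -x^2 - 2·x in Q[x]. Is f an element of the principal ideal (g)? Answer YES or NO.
In Q[x] the ideal (g) consists of all multiples of g, so f ∈ (g) iff g | f, i.e. iff the remainder of f on division by g is 0. Divide f by g (g is monic, so eliminate the leading term of the running remainder at each step):
  leading term -x^2: subtract (-x)·g(x) = -x^2 - x, leaving -x
  leading term -x: subtract (-1)·g(x) = -x - 1, leaving 1
The remainder r(x) = 1 ≠ 0 (and deg r < deg g), so g ∤ f, i.e. f ∉ (g).

Final answer: NO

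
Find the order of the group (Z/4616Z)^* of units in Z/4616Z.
|(Z/4616Z)^*| = 2304

(Z/4616Z)^* consists of the classes a with gcd(a, 4616) = 1, so its order is φ(4616). φ is multiplicative, with φ(p^e) = p^e − p^(e−1). Factorise 4616 = 2^3 · 577. Then
  φ(4616) = (2^3 − 2^2) · (577 − 1) = 4 · 576 = 2304.
Thus |(Z/4616Z)^*| = 2304.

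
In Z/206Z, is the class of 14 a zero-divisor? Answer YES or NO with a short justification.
YES

gcd(14, 206) = 2 > 1, so 14 is not a unit in Z/206Z. In Z/nZ every nonzero non-unit is a zero-divisor: explicitly, take b = 206/gcd = 103 ≠ 0 (mod 206); then 14·103 = 1442 = 7·206, i.e. 14·103 ≡ 0 (mod 206). So 14 is a zero-divisor.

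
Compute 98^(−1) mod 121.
Apply the extended Euclidean algorithm to (121, 98), tracking rows (r, s, t) with s·121 + t·98 = r. Each division r_prev = q·r_cur + r_new produces the new row as (previous row) − q·(current row):
  row A: (121, 1, 0)   [1·121 + 0·98 = 121]
  row B: (98, 0, 1)   [0·121 + 1·98 = 98]
  121 = 1·98 + 23   → row C = row A − 1·row B = (23, 1, −1)   [check: 1·121 − 1·98 = 23]
  98 = 4·23 + 6   → row D = row B − 4·row C = (6, −4, 5)   [check: −4·121 + 5·98 = 6]
  23 = 3·6 + 5   → row E = row C − 3·row D = (5, 13, −16)   [check: 13·121 − 16·98 = 5]
  6 = 1·5 + 1   → row F = row D − 1·row E = (1, −17, 21)   [check: −17·121 + 21·98 = 1]
  5 = 5·1 + 0   → remainder 0, stop. gcd = 1 (last nonzero row F).
The gcd is 1, so 98 is invertible mod 121. The last nonzero row gives −17·121 + 21·98 = 1, so t = 21. So 98^(−1) ≡ 21 (mod 121). Verify: 98 · 21 = 2058 ≡ 1 (mod 121). ✓

Final answer: 98^(−1) ≡ 21 (mod 121)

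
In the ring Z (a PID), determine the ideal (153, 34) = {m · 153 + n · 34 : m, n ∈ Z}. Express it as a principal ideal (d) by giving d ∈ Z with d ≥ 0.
(153, 34) = (17); d = 17

In the PID Z, (a, b) is generated by gcd(a, b). Compute gcd(153, 34) with the extended Euclidean algorithm, tracking rows (r, s, t) with s·153 + t·34 = r:
  row A: (153, 1, 0)   [1·153 + 0·34 = 153]
  row B: (34, 0, 1)   [0·153 + 1·34 = 34]
  153 = 4·34 + 17   → row C = row A − 4·row B = (17, 1, −4)   [check: 1·153 − 4·34 = 17]
  34 = 2·17 + 0   → remainder 0, stop. gcd = 17 (last nonzero row C).
So gcd(153, 34) = 17, with Bézout identity 1·153 − 4·34 = 17. Containment (⊇): the Bézout identity exhibits 17 as an element of (153, 34), giving (17) ⊆ (153, 34). Containment (⊆): since 17 | 153 and 17 | 34 (153 = 17·9, 34 = 17·2), every Z-linear combination of 153 and 34 is divisible by 17, so (153, 34) ⊆ (17). Therefore (153, 34) = (17), d = 17.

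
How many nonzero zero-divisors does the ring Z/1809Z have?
In Z/1809Z each nonzero element is either a unit (gcd with 1809 is 1) or a zero-divisor (gcd > 1). The number of units is φ(1809): factorise 1809 = 3^3 · 67, so φ(1809) = (3^3 − 3^2) · (67 − 1) = 18 · 66 = 1188. The nonzero elements number 1809 − 1 = 1808. Hence the nonzero zero-divisors number 1808 − 1188 = 620.

Final answer: Z/1809Z has 620 nonzero zero-divisors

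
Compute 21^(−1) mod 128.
21^(−1) ≡ 61 (mod 128)

Apply the extended Euclidean algorithm to (128, 21), tracking rows (r, s, t) with s·128 + t·21 = r. Each division r_prev = q·r_cur + r_new produces the new row as (previous row) − q·(current row):
  row A: (128, 1, 0)   [1·128 + 0·21 = 128]
  row B: (21, 0, 1)   [0·128 + 1·21 = 21]
  128 = 6·21 + 2   → row C = row A − 6·row B = (2, 1, −6)   [check: 1·128 − 6·21 = 2]
  21 = 10·2 + 1   → row D = row B − 10·row C = (1, −10, 61)   [check: −10·128 + 61·21 = 1]
  2 = 2·1 + 0   → remainder 0, stop. gcd = 1 (last nonzero row D).
The gcd is 1, so 21 is invertible mod 128. The last nonzero row gives −10·128 + 61·21 = 1, so t = 61. So 21^(−1) ≡ 61 (mod 128). Verify: 21 · 61 = 1281 ≡ 1 (mod 128). ✓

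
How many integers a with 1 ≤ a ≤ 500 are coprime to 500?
200

The number of a ∈ {1, ..., 500} with gcd(a, 500) = 1 is by definition Euler's totient φ(500). φ is multiplicative, with φ(p^e) = p^e − p^(e−1). Factorise 500 = 2^2 · 5^3. Then
  φ(500) = (2^2 − 2^1) · (5^3 − 5^2) = 2 · 100 = 200.
So there are 200 such integers.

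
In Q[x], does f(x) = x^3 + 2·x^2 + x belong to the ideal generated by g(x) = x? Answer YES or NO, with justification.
In Q[x] the ideal (g) consists of all multiples of g, so f ∈ (g) iff g | f, i.e. iff the remainder of f on division by g is 0. Divide f by g (g is monic, so eliminate the leading term of the running remainder at each step):
  leading term x^3: subtract (x^2)·g(x) = x^3, leaving 2·x^2 + x
  leading term 2·x^2: subtract (2·x)·g(x) = 2·x^2, leaving x
  leading term x: subtract (1)·g(x) = x, leaving 0
The remainder is 0, so f(x) = g(x) · h(x) with h(x) = x^2 + 2·x + 1. Hence g | f, i.e. f ∈ (g).

Final answer: YES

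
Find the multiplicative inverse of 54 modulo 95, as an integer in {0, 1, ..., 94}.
54^(−1) ≡ 44 (mod 95)

Apply the extended Euclidean algorithm to (95, 54), tracking rows (r, s, t) with s·95 + t·54 = r. Each division r_prev = q·r_cur + r_new produces the new row as (previous row) − q·(current row):
  row A: (95, 1, 0)   [1·95 + 0·54 = 95]
  row B: (54, 0, 1)   [0·95 + 1·54 = 54]
  95 = 1·54 + 41   → row C = row A − 1·row B = (41, 1, −1)   [check: 1·95 − 1·54 = 41]
  54 = 1·41 + 13   → row D = row B − 1·row C = (13, −1, 2)   [check: −1·95 + 2·54 = 13]
  41 = 3·13 + 2   → row E = row C − 3·row D = (2, 4, −7)   [check: 4·95 − 7·54 = 2]
  13 = 6·2 + 1   → row F = row D − 6·row E = (1, −25, 44)   [check: −25·95 + 44·54 = 1]
  2 = 2·1 + 0   → remainder 0, stop. gcd = 1 (last nonzero row F).
The gcd is 1, so 54 is invertible mod 95. The last nonzero row gives −25·95 + 44·54 = 1, so t = 44. So 54^(−1) ≡ 44 (mod 95). Verify: 54 · 44 = 2376 ≡ 1 (mod 95). ✓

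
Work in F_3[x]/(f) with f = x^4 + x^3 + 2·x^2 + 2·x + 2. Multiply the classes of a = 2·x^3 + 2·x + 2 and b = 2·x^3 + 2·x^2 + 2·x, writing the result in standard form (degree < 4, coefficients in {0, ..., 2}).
Multiply as integer polynomials: a · b = 4·x^6 + 4·x^5 + 8·x^4 + 8·x^3 + 8·x^2 + 4·x. Reducing coefficients mod 3: a · b ≡ x^6 + x^5 + 2·x^4 + 2·x^3 + 2·x^2 + x. Now divide by f(x) = x^4 + x^3 + 2·x^2 + 2·x + 2 in F_3[x], eliminating the leading term at each step:
  leading term x^6: subtract (x^2)·f(x) = x^6 + x^5 + 2·x^4 + 2·x^3 + 2·x^2, leaving x (coefficients mod 3)
The degree is now < 4, so this is the remainder. Hence a · b ≡ x in F_3[x]/(f).

Final answer: a · b ≡ x (mod f(x))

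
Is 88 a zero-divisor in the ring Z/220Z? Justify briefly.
YES

gcd(88, 220) = 44 > 1, so 88 is not a unit in Z/220Z. In Z/nZ every nonzero non-unit is a zero-divisor: explicitly, take b = 220/gcd = 5 ≠ 0 (mod 220); then 88·5 = 440 = 2·220, i.e. 88·5 ≡ 0 (mod 220). So 88 is a zero-divisor.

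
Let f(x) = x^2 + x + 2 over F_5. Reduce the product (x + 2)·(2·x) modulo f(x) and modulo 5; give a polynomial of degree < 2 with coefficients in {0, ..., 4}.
a · b ≡ 2·x + 1 (mod f(x))

Multiply as integer polynomials: a · b = 2·x^2 + 4·x. Reducing coefficients mod 5: a · b ≡ 2·x^2 + 4·x. Now divide by f(x) = x^2 + x + 2 in F_5[x], eliminating the leading term at each step:
  leading term 2·x^2: subtract (2)·f(x) = 2·x^2 + 2·x + 4, leaving 2·x + 1 (coefficients mod 5)
The degree is now < 2, so this is the remainder. Hence a · b ≡ 2·x + 1 in F_5[x]/(f).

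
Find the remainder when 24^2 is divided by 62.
Use repeated squaring. Binary(2) = 10. Walk through the bits of the exponent 2 left-to-right: at each bit after the leading one, square the running value, then multiply by 24 if the bit is 1 (always reducing mod 62):
  bit 1 = 1 (leading): start with 24.
  bit 2 = 0: square 24^2 = 576 ≡ 18 (mod 62).
Final value: 24^2 ≡ 18 (mod 62).

Final answer: 18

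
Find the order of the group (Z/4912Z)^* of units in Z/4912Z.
(Z/4912Z)^* consists of the classes a with gcd(a, 4912) = 1, so its order is φ(4912). φ is multiplicative, with φ(p^e) = p^e − p^(e−1). Factorise 4912 = 2^4 · 307. Then
  φ(4912) = (2^4 − 2^3) · (307 − 1) = 8 · 306 = 2448.
Thus |(Z/4912Z)^*| = 2448.

Final answer: |(Z/4912Z)^*| = 2448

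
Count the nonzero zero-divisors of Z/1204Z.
In Z/1204Z each nonzero element is either a unit (gcd with 1204 is 1) or a zero-divisor (gcd > 1). The number of units is φ(1204): factorise 1204 = 2^2 · 7 · 43, so φ(1204) = (2^2 − 2^1) · (7 − 1) · (43 − 1) = 2 · 6 · 42 = 504. The nonzero elements number 1204 − 1 = 1203. Hence the nonzero zero-divisors number 1203 − 504 = 699.

Final answer: Z/1204Z has 699 nonzero zero-divisors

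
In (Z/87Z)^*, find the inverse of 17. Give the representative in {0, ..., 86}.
17^(−1) ≡ 41 (mod 87)

Apply the extended Euclidean algorithm to (87, 17), tracking rows (r, s, t) with s·87 + t·17 = r. Each division r_prev = q·r_cur + r_new produces the new row as (previous row) − q·(current row):
  row A: (87, 1, 0)   [1·87 + 0·17 = 87]
  row B: (17, 0, 1)   [0·87 + 1·17 = 17]
  87 = 5·17 + 2   → row C = row A − 5·row B = (2, 1, −5)   [check: 1·87 − 5·17 = 2]
  17 = 8·2 + 1   → row D = row B − 8·row C = (1, −8, 41)   [check: −8·87 + 41·17 = 1]
  2 = 2·1 + 0   → remainder 0, stop. gcd = 1 (last nonzero row D).
The gcd is 1, so 17 is invertible mod 87. The last nonzero row gives −8·87 + 41·17 = 1, so t = 41. So 17^(−1) ≡ 41 (mod 87). Verify: 17 · 41 = 697 ≡ 1 (mod 87). ✓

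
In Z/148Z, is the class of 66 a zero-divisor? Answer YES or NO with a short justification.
gcd(66, 148) = 2 > 1, so 66 is not a unit in Z/148Z. In Z/nZ every nonzero non-unit is a zero-divisor: explicitly, take b = 148/gcd = 74 ≠ 0 (mod 148); then 66·74 = 4884 = 33·148, i.e. 66·74 ≡ 0 (mod 148). So 66 is a zero-divisor.

Final answer: YES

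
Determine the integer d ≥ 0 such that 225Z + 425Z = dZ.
In the PID Z, (a, b) is generated by gcd(a, b). Compute gcd(425, 225) with the extended Euclidean algorithm, tracking rows (r, s, t) with s·425 + t·225 = r:
  row A: (425, 1, 0)   [1·425 + 0·225 = 425]
  row B: (225, 0, 1)   [0·425 + 1·225 = 225]
  425 = 1·225 + 200   → row C = row A − 1·row B = (200, 1, −1)   [check: 1·425 − 1·225 = 200]
  225 = 1·200 + 25   → row D = row B − 1·row C = (25, −1, 2)   [check: −1·425 + 2·225 = 25]
  200 = 8·25 + 0   → remainder 0, stop. gcd = 25 (last nonzero row D).
So gcd(225, 425) = 25, with Bézout identity −1·425 + 2·225 = 25. Containment (⊇): the Bézout identity exhibits 25 as an element of (225, 425), giving (25) ⊆ (225, 425). Containment (⊆): since 25 | 225 and 25 | 425 (225 = 25·9, 425 = 25·17), every Z-linear combination of 225 and 425 is divisible by 25, so (225, 425) ⊆ (25). Therefore (225, 425) = (25), d = 25.

Final answer: (225, 425) = (25); d = 25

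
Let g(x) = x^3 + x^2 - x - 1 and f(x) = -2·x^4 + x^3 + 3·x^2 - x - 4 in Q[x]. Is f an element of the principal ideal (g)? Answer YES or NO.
NO

In Q[x] the ideal (g) consists of all multiples of g, so f ∈ (g) iff g | f, i.e. iff the remainder of f on division by g is 0. Divide f by g (g is monic, so eliminate the leading term of the running remainder at each step):
  leading term -2·x^4: subtract (-2·x)·g(x) = -2·x^4 - 2·x^3 + 2·x^2 + 2·x, leaving 3·x^3 + x^2 - 3·x - 4
  leading term 3·x^3: subtract (3)·g(x) = 3·x^3 + 3·x^2 - 3·x - 3, leaving -2·x^2 - 1
The remainder r(x) = -2·x^2 - 1 ≠ 0 (and deg r < deg g), so g ∤ f, i.e. f ∉ (g).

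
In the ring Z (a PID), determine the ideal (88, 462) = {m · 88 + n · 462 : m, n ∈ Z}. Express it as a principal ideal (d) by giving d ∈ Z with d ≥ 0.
In the PID Z, (a, b) is generated by gcd(a, b). Compute gcd(462, 88) with the extended Euclidean algorithm, tracking rows (r, s, t) with s·462 + t·88 = r:
  row A: (462, 1, 0)   [1·462 + 0·88 = 462]
  row B: (88, 0, 1)   [0·462 + 1·88 = 88]
  462 = 5·88 + 22   → row C = row A − 5·row B = (22, 1, −5)   [check: 1·462 − 5·88 = 22]
  88 = 4·22 + 0   → remainder 0, stop. gcd = 22 (last nonzero row C).
So gcd(88, 462) = 22, with Bézout identity 1·462 − 5·88 = 22. Containment (⊇): the Bézout identity exhibits 22 as an element of (88, 462), giving (22) ⊆ (88, 462). Containment (⊆): since 22 | 88 and 22 | 462 (88 = 22·4, 462 = 22·21), every Z-linear combination of 88 and 462 is divisible by 22, so (88, 462) ⊆ (22). Therefore (88, 462) = (22), d = 22.

Final answer: (88, 462) = (22); d = 22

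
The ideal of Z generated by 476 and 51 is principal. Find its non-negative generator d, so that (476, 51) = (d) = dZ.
In the PID Z, (a, b) is generated by gcd(a, b). Compute gcd(476, 51) with the extended Euclidean algorithm, tracking rows (r, s, t) with s·476 + t·51 = r:
  row A: (476, 1, 0)   [1·476 + 0·51 = 476]
  row B: (51, 0, 1)   [0·476 + 1·51 = 51]
  476 = 9·51 + 17   → row C = row A − 9·row B = (17, 1, −9)   [check: 1·476 − 9·51 = 17]
  51 = 3·17 + 0   → remainder 0, stop. gcd = 17 (last nonzero row C).
So gcd(476, 51) = 17, with Bézout identity 1·476 − 9·51 = 17. Containment (⊇): the Bézout identity exhibits 17 as an element of (476, 51), giving (17) ⊆ (476, 51). Containment (⊆): since 17 | 476 and 17 | 51 (476 = 17·28, 51 = 17·3), every Z-linear combination of 476 and 51 is divisible by 17, so (476, 51) ⊆ (17). Therefore (476, 51) = (17), d = 17.

Final answer: (476, 51) = (17); d = 17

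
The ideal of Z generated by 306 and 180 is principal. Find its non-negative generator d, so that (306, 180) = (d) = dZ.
(306, 180) = (18); d = 18

In the PID Z, (a, b) is generated by gcd(a, b). Compute gcd(306, 180) with the extended Euclidean algorithm, tracking rows (r, s, t) with s·306 + t·180 = r:
  row A: (306, 1, 0)   [1·306 + 0·180 = 306]
  row B: (180, 0, 1)   [0·306 + 1·180 = 180]
  306 = 1·180 + 126   → row C = row A − 1·row B = (126, 1, −1)   [check: 1·306 − 1·180 = 126]
  180 = 1·126 + 54   → row D = row B − 1·row C = (54, −1, 2)   [check: −1·306 + 2·180 = 54]
  126 = 2·54 + 18   → row E = row C − 2·row D = (18, 3, −5)   [check: 3·306 − 5·180 = 18]
  54 = 3·18 + 0   → remainder 0, stop. gcd = 18 (last nonzero row E).
So gcd(306, 180) = 18, with Bézout identity 3·306 − 5·180 = 18. Containment (⊇): the Bézout identity exhibits 18 as an element of (306, 180), giving (18) ⊆ (306, 180). Containment (⊆): since 18 | 306 and 18 | 180 (306 = 18·17, 180 = 18·10), every Z-linear combination of 306 and 180 is divisible by 18, so (306, 180) ⊆ (18). Therefore (306, 180) = (18), d = 18.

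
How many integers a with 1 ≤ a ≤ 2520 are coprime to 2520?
The number of a ∈ {1, ..., 2520} with gcd(a, 2520) = 1 is by definition Euler's totient φ(2520). φ is multiplicative, with φ(p^e) = p^e − p^(e−1). Factorise 2520 = 2^3 · 3^2 · 5 · 7. Then
  φ(2520) = (2^3 − 2^2) · (3^2 − 3^1) · (5 − 1) · (7 − 1) = 4 · 6 · 4 · 6 = 576.
So there are 576 such integers.

Final answer: 576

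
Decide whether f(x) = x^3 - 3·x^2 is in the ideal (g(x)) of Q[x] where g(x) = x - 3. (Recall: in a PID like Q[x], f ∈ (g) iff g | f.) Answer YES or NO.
In Q[x] the ideal (g) consists of all multiples of g, so f ∈ (g) iff g | f, i.e. iff the remainder of f on division by g is 0. Divide f by g (g is monic, so eliminate the leading term of the running remainder at each step):
  leading term x^3: subtract (x^2)·g(x) = x^3 - 3·x^2, leaving 0
The remainder is 0, so f(x) = g(x) · h(x) with h(x) = x^2. Hence g | f, i.e. f ∈ (g).

Final answer: YES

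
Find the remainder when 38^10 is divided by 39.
Use repeated squaring. Binary(10) = 1010. Walk through the bits of the exponent 10 left-to-right: at each bit after the leading one, square the running value, then multiply by 38 if the bit is 1 (always reducing mod 39):
  bit 1 = 1 (leading): start with 38.
  bit 2 = 0: square 38^2 = 1444 ≡ 1 (mod 39).
  bit 3 = 1: square 1^2 = 1; bit is 1, so multiply 1·38 = 38 (mod 39).
  bit 4 = 0: square 38^2 = 1444 ≡ 1 (mod 39).
Final value: 38^10 ≡ 1 (mod 39).

Final answer: 1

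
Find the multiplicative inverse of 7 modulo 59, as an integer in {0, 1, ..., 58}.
Apply the extended Euclidean algorithm to (59, 7), tracking rows (r, s, t) with s·59 + t·7 = r. Each division r_prev = q·r_cur + r_new produces the new row as (previous row) − q·(current row):
  row A: (59, 1, 0)   [1·59 + 0·7 = 59]
  row B: (7, 0, 1)   [0·59 + 1·7 = 7]
  59 = 8·7 + 3   → row C = row A − 8·row B = (3, 1, −8)   [check: 1·59 − 8·7 = 3]
  7 = 2·3 + 1   → row D = row B − 2·row C = (1, −2, 17)   [check: −2·59 + 17·7 = 1]
  3 = 3·1 + 0   → remainder 0, stop. gcd = 1 (last nonzero row D).
The gcd is 1, so 7 is invertible mod 59. The last nonzero row gives −2·59 + 17·7 = 1, so t = 17. So 7^(−1) ≡ 17 (mod 59). Verify: 7 · 17 = 119 ≡ 1 (mod 59). ✓

Final answer: 7^(−1) ≡ 17 (mod 59)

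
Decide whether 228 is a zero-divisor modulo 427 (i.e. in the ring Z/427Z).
gcd(228, 427) = 1, so 228 is a unit in Z/427Z (it has a multiplicative inverse). A unit cannot be a zero-divisor: if 228·b ≡ 0 then multiplying both sides by 228^(−1) gives b ≡ 0. So 228 is not a zero-divisor.

Final answer: NO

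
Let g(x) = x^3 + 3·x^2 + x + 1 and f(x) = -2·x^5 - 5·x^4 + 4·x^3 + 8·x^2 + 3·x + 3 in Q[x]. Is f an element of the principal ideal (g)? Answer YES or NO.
In Q[x] the ideal (g) consists of all multiples of g, so f ∈ (g) iff g | f, i.e. iff the remainder of f on division by g is 0. Divide f by g (g is monic, so eliminate the leading term of the running remainder at each step):
  leading term -2·x^5: subtract (-2·x^2)·g(x) = -2·x^5 - 6·x^4 - 2·x^3 - 2·x^2, leaving x^4 + 6·x^3 + 10·x^2 + 3·x + 3
  leading term x^4: subtract (x)·g(x) = x^4 + 3·x^3 + x^2 + x, leaving 3·x^3 + 9·x^2 + 2·x + 3
  leading term 3·x^3: subtract (3)·g(x) = 3·x^3 + 9·x^2 + 3·x + 3, leaving -x
The remainder r(x) = -x ≠ 0 (and deg r < deg g), so g ∤ f, i.e. f ∉ (g).

Final answer: NO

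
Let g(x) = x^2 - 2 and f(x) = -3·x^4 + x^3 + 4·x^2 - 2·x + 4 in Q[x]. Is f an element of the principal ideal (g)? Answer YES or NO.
YES

In Q[x] the ideal (g) consists of all multiples of g, so f ∈ (g) iff g | f, i.e. iff the remainder of f on division by g is 0. Divide f by g (g is monic, so eliminate the leading term of the running remainder at each step):
  leading term -3·x^4: subtract (-3·x^2)·g(x) = -3·x^4 + 6·x^2, leaving x^3 - 2·x^2 - 2·x + 4
  leading term x^3: subtract (x)·g(x) = x^3 - 2·x, leaving 4 - 2·x^2
  leading term -2·x^2: subtract (-2)·g(x) = 4 - 2·x^2, leaving 0
The remainder is 0, so f(x) = g(x) · h(x) with h(x) = -3·x^2 + x - 2. Hence g | f, i.e. f ∈ (g).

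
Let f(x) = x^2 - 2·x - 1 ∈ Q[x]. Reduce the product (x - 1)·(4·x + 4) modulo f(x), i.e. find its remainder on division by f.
a · b ≡ 8·x (mod f(x))

First multiply in Q[x] without reducing: a · b = 4·x^2 - 4. Now divide by f(x) = x^2 - 2·x - 1, eliminating the leading term at each step:
  leading term 4·x^2: subtract (4)·f(x) = 4·x^2 - 8·x - 4, leaving 8·x
The degree is now < 2, so this is the remainder. Hence a · b ≡ 8·x in Q[x]/(f).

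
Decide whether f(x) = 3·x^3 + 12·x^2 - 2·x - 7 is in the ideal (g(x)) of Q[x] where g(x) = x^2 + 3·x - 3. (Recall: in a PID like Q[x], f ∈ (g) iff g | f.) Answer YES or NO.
In Q[x] the ideal (g) consists of all multiples of g, so f ∈ (g) iff g | f, i.e. iff the remainder of f on division by g is 0. Divide f by g (g is monic, so eliminate the leading term of the running remainder at each step):
  leading term 3·x^3: subtract (3·x)·g(x) = 3·x^3 + 9·x^2 - 9·x, leaving 3·x^2 + 7·x - 7
  leading term 3·x^2: subtract (3)·g(x) = 3·x^2 + 9·x - 9, leaving 2 - 2·x
The remainder r(x) = 2 - 2·x ≠ 0 (and deg r < deg g), so g ∤ f, i.e. f ∉ (g).

Final answer: NO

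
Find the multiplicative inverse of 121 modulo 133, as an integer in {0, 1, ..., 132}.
Apply the extended Euclidean algorithm to (133, 121), tracking rows (r, s, t) with s·133 + t·121 = r. Each division r_prev = q·r_cur + r_new produces the new row as (previous row) − q·(current row):
  row A: (133, 1, 0)   [1·133 + 0·121 = 133]
  row B: (121, 0, 1)   [0·133 + 1·121 = 121]
  133 = 1·121 + 12   → row C = row A − 1·row B = (12, 1, −1)   [check: 1·133 − 1·121 = 12]
  121 = 10·12 + 1   → row D = row B − 10·row C = (1, −10, 11)   [check: −10·133 + 11·121 = 1]
  12 = 12·1 + 0   → remainder 0, stop. gcd = 1 (last nonzero row D).
The gcd is 1, so 121 is invertible mod 133. The last nonzero row gives −10·133 + 11·121 = 1, so t = 11. So 121^(−1) ≡ 11 (mod 133). Verify: 121 · 11 = 1331 ≡ 1 (mod 133). ✓

Final answer: 121^(−1) ≡ 11 (mod 133)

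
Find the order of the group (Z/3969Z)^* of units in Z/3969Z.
|(Z/3969Z)^*| = 2268

(Z/3969Z)^* consists of the classes a with gcd(a, 3969) = 1, so its order is φ(3969). φ is multiplicative, with φ(p^e) = p^e − p^(e−1). Factorise 3969 = 3^4 · 7^2. Then
  φ(3969) = (3^4 − 3^3) · (7^2 − 7^1) = 54 · 42 = 2268.
Thus |(Z/3969Z)^*| = 2268.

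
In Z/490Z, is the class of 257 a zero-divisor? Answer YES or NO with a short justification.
NO

gcd(257, 490) = 1, so 257 is a unit in Z/490Z (it has a multiplicative inverse). A unit cannot be a zero-divisor: if 257·b ≡ 0 then multiplying both sides by 257^(−1) gives b ≡ 0. So 257 is not a zero-divisor.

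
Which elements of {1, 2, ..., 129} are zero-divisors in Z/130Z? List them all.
An element a ∈ Z/130Z (with a ≠ 0) is a zero-divisor iff gcd(a, 130) > 1 (because a is a unit precisely when gcd(a, n) = 1, and in Z/nZ every nonzero, non-unit element is a zero-divisor). Scan a = 1, ..., 129 and keep those with gcd(a, 130) > 1:
  gcd(2, 130) = 2, gcd(4, 130) = 2, gcd(5, 130) = 5, gcd(6, 130) = 2, gcd(8, 130) = 2, gcd(10, 130) = 10, gcd(12, 130) = 2, gcd(13, 130) = 13, gcd(14, 130) = 2, gcd(15, 130) = 5, gcd(16, 130) = 2, gcd(18, 130) = 2, gcd(20, 130) = 10, gcd(22, 130) = 2, gcd(24, 130) = 2, gcd(25, 130) = 5, gcd(26, 130) = 26, gcd(28, 130) = 2, gcd(30, 130) = 10, gcd(32, 130) = 2, gcd(34, 130) = 2, gcd(35, 130) = 5, gcd(36, 130) = 2, gcd(38, 130) = 2, gcd(39, 130) = 13, gcd(40, 130) = 10, gcd(42, 130) = 2, gcd(44, 130) = 2, gcd(45, 130) = 5, gcd(46, 130) = 2, gcd(48, 130) = 2, gcd(50, 130) = 10, gcd(52, 130) = 26, gcd(54, 130) = 2, gcd(55, 130) = 5, gcd(56, 130) = 2, gcd(58, 130) = 2, gcd(60, 130) = 10, gcd(62, 130) = 2, gcd(64, 130) = 2, gcd(65, 130) = 65, gcd(66, 130) = 2, gcd(68, 130) = 2, gcd(70, 130) = 10, gcd(72, 130) = 2, gcd(74, 130) = 2, gcd(75, 130) = 5, gcd(76, 130) = 2, gcd(78, 130) = 26, gcd(80, 130) = 10, gcd(82, 130) = 2, gcd(84, 130) = 2, gcd(85, 130) = 5, gcd(86, 130) = 2, gcd(88, 130) = 2, gcd(90, 130) = 10, gcd(91, 130) = 13, gcd(92, 130) = 2, gcd(94, 130) = 2, gcd(95, 130) = 5, gcd(96, 130) = 2, gcd(98, 130) = 2, gcd(100, 130) = 10, gcd(102, 130) = 2, gcd(104, 130) = 26, gcd(105, 130) = 5, gcd(106, 130) = 2, gcd(108, 130) = 2, gcd(110, 130) = 10, gcd(112, 130) = 2, gcd(114, 130) = 2, gcd(115, 130) = 5, gcd(116, 130) = 2, gcd(117, 130) = 13, gcd(118, 130) = 2, gcd(120, 130) = 10, gcd(122, 130) = 2, gcd(124, 130) = 2, gcd(125, 130) = 5, gcd(126, 130) = 2, gcd(128, 130) = 2.
All other a ∈ {1, ..., 129} have gcd(a, 130) = 1 and are units. So the nonzero zero-divisors are exactly the 81 values of a appearing in this scan.

Final answer: nonzero zero-divisors of Z/130Z = {2, 4, 5, 6, 8, 10, 12, 13, 14, 15, 16, 18, 20, 22, 24, 25, 26, 28, 30, 32, 34, 35, 36, 38, 39, 40, 42, 44, 45, 46, 48, 50, 52, 54, 55, 56, 58, 60, 62, 64, 65, 66, 68, 70, 72, 74, 75, 76, 78, 80, 82, 84, 85, 86, 88, 90, 91, 92, 94, 95, 96, 98, 100, 102, 104, 105, 106, 108, 110, 112, 114, 115, 116, 117, 118, 120, 122, 124, 125, 126, 128}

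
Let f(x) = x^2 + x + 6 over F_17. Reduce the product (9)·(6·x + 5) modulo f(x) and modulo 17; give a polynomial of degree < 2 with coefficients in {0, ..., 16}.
Multiply as integer polynomials: a · b = 54·x + 45. Reducing coefficients mod 17: a · b ≡ 3·x + 11. This already has degree < 2, so no reduction by f is needed. Hence a · b ≡ 3·x + 11 in F_17[x]/(f).

Final answer: a · b ≡ 3·x + 11 (mod f(x))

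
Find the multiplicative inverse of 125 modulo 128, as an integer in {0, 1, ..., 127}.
125^(−1) ≡ 85 (mod 128)

Apply the extended Euclidean algorithm to (128, 125), tracking rows (r, s, t) with s·128 + t·125 = r. Each division r_prev = q·r_cur + r_new produces the new row as (previous row) − q·(current row):
  row A: (128, 1, 0)   [1·128 + 0·125 = 128]
  row B: (125, 0, 1)   [0·128 + 1·125 = 125]
  128 = 1·125 + 3   → row C = row A − 1·row B = (3, 1, −1)   [check: 1·128 − 1·125 = 3]
  125 = 41·3 + 2   → row D = row B − 41·row C = (2, −41, 42)   [check: −41·128 + 42·125 = 2]
  3 = 1·2 + 1   → row E = row C − 1·row D = (1, 42, −43)   [check: 42·128 − 43·125 = 1]
  2 = 2·1 + 0   → remainder 0, stop. gcd = 1 (last nonzero row E).
The gcd is 1, so 125 is invertible mod 128. The last nonzero row gives 42·128 − 43·125 = 1, so t = −43. So 125^(−1) ≡ −43 ≡ 85 (mod 128). Verify: 125 · 85 = 10625 ≡ 1 (mod 128). ✓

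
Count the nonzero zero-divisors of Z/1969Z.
In Z/1969Z each nonzero element is either a unit (gcd with 1969 is 1) or a zero-divisor (gcd > 1). The number of units is φ(1969): factorise 1969 = 11 · 179, so φ(1969) = (11 − 1) · (179 − 1) = 10 · 178 = 1780. The nonzero elements number 1969 − 1 = 1968. Hence the nonzero zero-divisors number 1968 − 1780 = 188.

Final answer: Z/1969Z has 188 nonzero zero-divisors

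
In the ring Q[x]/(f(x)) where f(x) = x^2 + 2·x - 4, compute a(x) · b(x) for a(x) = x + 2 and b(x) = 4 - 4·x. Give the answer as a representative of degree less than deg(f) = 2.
First multiply in Q[x] without reducing: a · b = -4·x^2 - 4·x + 8. Now divide by f(x) = x^2 + 2·x - 4, eliminating the leading term at each step:
  leading term -4·x^2: subtract (-4)·f(x) = -4·x^2 - 8·x + 16, leaving 4·x - 8
The degree is now < 2, so this is the remainder. Hence a · b ≡ 4·x - 8 in Q[x]/(f).

Final answer: a · b ≡ 4·x - 8 (mod f(x))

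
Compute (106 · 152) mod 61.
8

Reduce the factors first: 106 ≡ 45, 152 ≡ 30 (mod 61), so 106 · 152 ≡ 45 · 30 (mod 61). 45 · 30 = 1350. Dividing by 61: 1350 = 22·61 + 8. So (106 · 152) mod 61 = 8.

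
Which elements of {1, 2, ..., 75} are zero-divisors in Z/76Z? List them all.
nonzero zero-divisors of Z/76Z = {2, 4, 6, 8, 10, 12, 14, 16, 18, 19, 20, 22, 24, 26, 28, 30, 32, 34, 36, 38, 40, 42, 44, 46, 48, 50, 52, 54, 56, 57, 58, 60, 62, 64, 66, 68, 70, 72, 74}

An element a ∈ Z/76Z (with a ≠ 0) is a zero-divisor iff gcd(a, 76) > 1 (because a is a unit precisely when gcd(a, n) = 1, and in Z/nZ every nonzero, non-unit element is a zero-divisor). Scan a = 1, ..., 75 and keep those with gcd(a, 76) > 1:
  gcd(2, 76) = 2, gcd(4, 76) = 4, gcd(6, 76) = 2, gcd(8, 76) = 4, gcd(10, 76) = 2, gcd(12, 76) = 4, gcd(14, 76) = 2, gcd(16, 76) = 4, gcd(18, 76) = 2, gcd(19, 76) = 19, gcd(20, 76) = 4, gcd(22, 76) = 2, gcd(24, 76) = 4, gcd(26, 76) = 2, gcd(28, 76) = 4, gcd(30, 76) = 2, gcd(32, 76) = 4, gcd(34, 76) = 2, gcd(36, 76) = 4, gcd(38, 76) = 38, gcd(40, 76) = 4, gcd(42, 76) = 2, gcd(44, 76) = 4, gcd(46, 76) = 2, gcd(48, 76) = 4, gcd(50, 76) = 2, gcd(52, 76) = 4, gcd(54, 76) = 2, gcd(56, 76) = 4, gcd(57, 76) = 19, gcd(58, 76) = 2, gcd(60, 76) = 4, gcd(62, 76) = 2, gcd(64, 76) = 4, gcd(66, 76) = 2, gcd(68, 76) = 4, gcd(70, 76) = 2, gcd(72, 76) = 4, gcd(74, 76) = 2.
All other a ∈ {1, ..., 75} have gcd(a, 76) = 1 and are units. So the nonzero zero-divisors are exactly the 39 values of a appearing in this scan.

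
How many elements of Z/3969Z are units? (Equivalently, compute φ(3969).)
Z/3969Z has φ(3969) = 2268 units

An element a ∈ Z/3969Z is a unit iff gcd(a, 3969) = 1, so the number of units is φ(3969). φ is multiplicative, with φ(p^e) = p^e − p^(e−1). Factorise 3969 = 3^4 · 7^2. Then
  φ(3969) = (3^4 − 3^3) · (7^2 − 7^1) = 54 · 42 = 2268.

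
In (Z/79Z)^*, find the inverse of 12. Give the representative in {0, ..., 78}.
Apply the extended Euclidean algorithm to (79, 12), tracking rows (r, s, t) with s·79 + t·12 = r. Each division r_prev = q·r_cur + r_new produces the new row as (previous row) − q·(current row):
  row A: (79, 1, 0)   [1·79 + 0·12 = 79]
  row B: (12, 0, 1)   [0·79 + 1·12 = 12]
  79 = 6·12 + 7   → row C = row A − 6·row B = (7, 1, −6)   [check: 1·79 − 6·12 = 7]
  12 = 1·7 + 5   → row D = row B − 1·row C = (5, −1, 7)   [check: −1·79 + 7·12 = 5]
  7 = 1·5 + 2   → row E = row C − 1·row D = (2, 2, −13)   [check: 2·79 − 13·12 = 2]
  5 = 2·2 + 1   → row F = row D − 2·row E = (1, −5, 33)   [check: −5·79 + 33·12 = 1]
  2 = 2·1 + 0   → remainder 0, stop. gcd = 1 (last nonzero row F).
The gcd is 1, so 12 is invertible mod 79. The last nonzero row gives −5·79 + 33·12 = 1, so t = 33. So 12^(−1) ≡ 33 (mod 79). Verify: 12 · 33 = 396 ≡ 1 (mod 79). ✓

Final answer: 12^(−1) ≡ 33 (mod 79)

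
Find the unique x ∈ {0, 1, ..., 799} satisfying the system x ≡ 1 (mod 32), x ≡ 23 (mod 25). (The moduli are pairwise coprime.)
x ≡ 673 (mod 800); the representative in [0, 800) is 673

The moduli 32, 25 are pairwise coprime, so by the CRT there is a unique solution mod 32·25 = 800.
Solve by successive substitution. Start with x ≡ 1 (mod 32).
  Combine with x ≡ 23 (mod 25): write x = 1 + 32·t and require 1 + 32·t ≡ 23 (mod 25), i.e. 32·t ≡ 23 − 1 ≡ 22 (mod 25). Since 32^(−1) ≡ 18 (mod 25) (32 ≡ 7 (mod 25)), t ≡ 18·22 ≡ 21 (mod 25). So x ≡ 1 + 32·21 = 673 (mod 800).
Unique solution in [0, 800): x = 673.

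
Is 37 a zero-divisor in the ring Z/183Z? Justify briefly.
gcd(37, 183) = 1, so 37 is a unit in Z/183Z (it has a multiplicative inverse). A unit cannot be a zero-divisor: if 37·b ≡ 0 then multiplying both sides by 37^(−1) gives b ≡ 0. So 37 is not a zero-divisor.

Final answer: NO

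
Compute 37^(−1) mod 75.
Apply the extended Euclidean algorithm to (75, 37), tracking rows (r, s, t) with s·75 + t·37 = r. Each division r_prev = q·r_cur + r_new produces the new row as (previous row) − q·(current row):
  row A: (75, 1, 0)   [1·75 + 0·37 = 75]
  row B: (37, 0, 1)   [0·75 + 1·37 = 37]
  75 = 2·37 + 1   → row C = row A − 2·row B = (1, 1, −2)   [check: 1·75 − 2·37 = 1]
  37 = 37·1 + 0   → remainder 0, stop. gcd = 1 (last nonzero row C).
The gcd is 1, so 37 is invertible mod 75. The last nonzero row gives 1·75 − 2·37 = 1, so t = −2. So 37^(−1) ≡ −2 ≡ 73 (mod 75). Verify: 37 · 73 = 2701 ≡ 1 (mod 75). ✓

Final answer: 37^(−1) ≡ 73 (mod 75)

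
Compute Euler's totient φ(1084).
φ is multiplicative, with φ(p^e) = p^e − p^(e−1). Factorise 1084 = 2^2 · 271. Then
  φ(1084) = (2^2 − 2^1) · (271 − 1) = 2 · 270 = 540.

Final answer: φ(1084) = 540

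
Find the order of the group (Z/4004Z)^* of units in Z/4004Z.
|(Z/4004Z)^*| = 1440

(Z/4004Z)^* consists of the classes a with gcd(a, 4004) = 1, so its order is φ(4004). φ is multiplicative, with φ(p^e) = p^e − p^(e−1). Factorise 4004 = 2^2 · 7 · 11 · 13. Then
  φ(4004) = (2^2 − 2^1) · (7 − 1) · (11 − 1) · (13 − 1) = 2 · 6 · 10 · 12 = 1440.
Thus |(Z/4004Z)^*| = 1440.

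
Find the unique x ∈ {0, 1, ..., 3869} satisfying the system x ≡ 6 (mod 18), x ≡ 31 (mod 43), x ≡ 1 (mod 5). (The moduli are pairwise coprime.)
The moduli 18, 43, 5 are pairwise coprime, so by the CRT there is a unique solution mod 18·43·5 = 3870.
Solve by successive substitution. Start with x ≡ 6 (mod 18).
  Combine with x ≡ 31 (mod 43): write x = 6 + 18·t and require 6 + 18·t ≡ 31 (mod 43), i.e. 18·t ≡ 31 − 6 ≡ 25 (mod 43). Since 18^(−1) ≡ 12 (mod 43), t ≡ 12·25 ≡ 42 (mod 43). So x ≡ 6 + 18·42 = 762 (mod 774).
  Combine with x ≡ 1 (mod 5): write x = 762 + 774·t and require 762 + 774·t ≡ 1 (mod 5), i.e. 774·t ≡ 1 − 762 ≡ 4 (mod 5). Since 774^(−1) ≡ 4 (mod 5) (774 ≡ 4 (mod 5)), t ≡ 4·4 ≡ 1 (mod 5). So x ≡ 762 + 774·1 = 1536 (mod 3870).
Unique solution in [0, 3870): x = 1536.

Final answer: x ≡ 1536 (mod 3870); the representative in [0, 3870) is 1536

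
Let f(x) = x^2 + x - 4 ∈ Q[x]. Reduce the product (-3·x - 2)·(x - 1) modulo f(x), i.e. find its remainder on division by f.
a · b ≡ 4·x - 10 (mod f(x))

First multiply in Q[x] without reducing: a · b = -3·x^2 + x + 2. Now divide by f(x) = x^2 + x - 4, eliminating the leading term at each step:
  leading term -3·x^2: subtract (-3)·f(x) = -3·x^2 - 3·x + 12, leaving 4·x - 10
The degree is now < 2, so this is the remainder. Hence a · b ≡ 4·x - 10 in Q[x]/(f).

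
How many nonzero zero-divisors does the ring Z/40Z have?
Z/40Z has 23 nonzero zero-divisors

In Z/40Z each nonzero element is either a unit (gcd with 40 is 1) or a zero-divisor (gcd > 1). The number of units is φ(40): factorise 40 = 2^3 · 5, so φ(40) = (2^3 − 2^2) · (5 − 1) = 4 · 4 = 16. The nonzero elements number 40 − 1 = 39. Hence the nonzero zero-divisors number 39 − 16 = 23.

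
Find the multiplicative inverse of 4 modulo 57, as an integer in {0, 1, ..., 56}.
4^(−1) ≡ 43 (mod 57)

Apply the extended Euclidean algorithm to (57, 4), tracking rows (r, s, t) with s·57 + t·4 = r. Each division r_prev = q·r_cur + r_new produces the new row as (previous row) − q·(current row):
  row A: (57, 1, 0)   [1·57 + 0·4 = 57]
  row B: (4, 0, 1)   [0·57 + 1·4 = 4]
  57 = 14·4 + 1   → row C = row A − 14·row B = (1, 1, −14)   [check: 1·57 − 14·4 = 1]
  4 = 4·1 + 0   → remainder 0, stop. gcd = 1 (last nonzero row C).
The gcd is 1, so 4 is invertible mod 57. The last nonzero row gives 1·57 − 14·4 = 1, so t = −14. So 4^(−1) ≡ −14 ≡ 43 (mod 57). Verify: 4 · 43 = 172 ≡ 1 (mod 57). ✓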